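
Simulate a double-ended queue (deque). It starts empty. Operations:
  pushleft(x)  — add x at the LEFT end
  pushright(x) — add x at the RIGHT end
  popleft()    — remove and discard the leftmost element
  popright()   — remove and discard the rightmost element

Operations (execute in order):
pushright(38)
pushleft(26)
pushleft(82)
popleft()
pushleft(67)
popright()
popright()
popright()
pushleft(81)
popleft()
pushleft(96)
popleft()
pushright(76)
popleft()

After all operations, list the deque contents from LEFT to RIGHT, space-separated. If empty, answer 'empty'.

Answer: empty

Derivation:
pushright(38): [38]
pushleft(26): [26, 38]
pushleft(82): [82, 26, 38]
popleft(): [26, 38]
pushleft(67): [67, 26, 38]
popright(): [67, 26]
popright(): [67]
popright(): []
pushleft(81): [81]
popleft(): []
pushleft(96): [96]
popleft(): []
pushright(76): [76]
popleft(): []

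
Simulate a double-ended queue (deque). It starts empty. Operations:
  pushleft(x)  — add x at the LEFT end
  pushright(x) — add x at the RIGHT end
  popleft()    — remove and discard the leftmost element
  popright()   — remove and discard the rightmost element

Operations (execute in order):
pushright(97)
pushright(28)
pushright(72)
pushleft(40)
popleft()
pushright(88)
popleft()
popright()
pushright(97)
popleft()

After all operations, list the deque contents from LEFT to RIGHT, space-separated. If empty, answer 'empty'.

Answer: 72 97

Derivation:
pushright(97): [97]
pushright(28): [97, 28]
pushright(72): [97, 28, 72]
pushleft(40): [40, 97, 28, 72]
popleft(): [97, 28, 72]
pushright(88): [97, 28, 72, 88]
popleft(): [28, 72, 88]
popright(): [28, 72]
pushright(97): [28, 72, 97]
popleft(): [72, 97]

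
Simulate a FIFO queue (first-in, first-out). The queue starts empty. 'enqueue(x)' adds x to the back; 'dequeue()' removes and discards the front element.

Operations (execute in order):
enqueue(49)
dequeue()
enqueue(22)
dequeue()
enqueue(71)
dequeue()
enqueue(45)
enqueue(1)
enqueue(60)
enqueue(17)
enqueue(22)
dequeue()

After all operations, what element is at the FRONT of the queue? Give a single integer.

enqueue(49): queue = [49]
dequeue(): queue = []
enqueue(22): queue = [22]
dequeue(): queue = []
enqueue(71): queue = [71]
dequeue(): queue = []
enqueue(45): queue = [45]
enqueue(1): queue = [45, 1]
enqueue(60): queue = [45, 1, 60]
enqueue(17): queue = [45, 1, 60, 17]
enqueue(22): queue = [45, 1, 60, 17, 22]
dequeue(): queue = [1, 60, 17, 22]

Answer: 1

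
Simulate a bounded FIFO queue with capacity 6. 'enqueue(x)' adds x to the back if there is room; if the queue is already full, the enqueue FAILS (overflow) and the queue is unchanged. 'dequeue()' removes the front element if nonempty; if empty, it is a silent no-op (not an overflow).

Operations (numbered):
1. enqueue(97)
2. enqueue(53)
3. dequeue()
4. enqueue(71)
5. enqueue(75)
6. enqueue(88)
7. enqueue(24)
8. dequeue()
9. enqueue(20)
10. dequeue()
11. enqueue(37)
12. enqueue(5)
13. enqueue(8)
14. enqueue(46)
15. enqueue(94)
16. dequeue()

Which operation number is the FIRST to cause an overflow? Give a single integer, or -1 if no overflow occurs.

Answer: 13

Derivation:
1. enqueue(97): size=1
2. enqueue(53): size=2
3. dequeue(): size=1
4. enqueue(71): size=2
5. enqueue(75): size=3
6. enqueue(88): size=4
7. enqueue(24): size=5
8. dequeue(): size=4
9. enqueue(20): size=5
10. dequeue(): size=4
11. enqueue(37): size=5
12. enqueue(5): size=6
13. enqueue(8): size=6=cap → OVERFLOW (fail)
14. enqueue(46): size=6=cap → OVERFLOW (fail)
15. enqueue(94): size=6=cap → OVERFLOW (fail)
16. dequeue(): size=5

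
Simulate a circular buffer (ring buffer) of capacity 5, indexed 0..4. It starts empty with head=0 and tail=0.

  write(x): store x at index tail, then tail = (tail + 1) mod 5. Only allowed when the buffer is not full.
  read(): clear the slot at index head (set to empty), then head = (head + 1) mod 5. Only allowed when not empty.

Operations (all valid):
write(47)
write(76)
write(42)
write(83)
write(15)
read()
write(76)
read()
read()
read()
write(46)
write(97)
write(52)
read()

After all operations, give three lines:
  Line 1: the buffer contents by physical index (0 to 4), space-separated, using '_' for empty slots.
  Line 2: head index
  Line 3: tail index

Answer: 76 46 97 52 _
0
4

Derivation:
write(47): buf=[47 _ _ _ _], head=0, tail=1, size=1
write(76): buf=[47 76 _ _ _], head=0, tail=2, size=2
write(42): buf=[47 76 42 _ _], head=0, tail=3, size=3
write(83): buf=[47 76 42 83 _], head=0, tail=4, size=4
write(15): buf=[47 76 42 83 15], head=0, tail=0, size=5
read(): buf=[_ 76 42 83 15], head=1, tail=0, size=4
write(76): buf=[76 76 42 83 15], head=1, tail=1, size=5
read(): buf=[76 _ 42 83 15], head=2, tail=1, size=4
read(): buf=[76 _ _ 83 15], head=3, tail=1, size=3
read(): buf=[76 _ _ _ 15], head=4, tail=1, size=2
write(46): buf=[76 46 _ _ 15], head=4, tail=2, size=3
write(97): buf=[76 46 97 _ 15], head=4, tail=3, size=4
write(52): buf=[76 46 97 52 15], head=4, tail=4, size=5
read(): buf=[76 46 97 52 _], head=0, tail=4, size=4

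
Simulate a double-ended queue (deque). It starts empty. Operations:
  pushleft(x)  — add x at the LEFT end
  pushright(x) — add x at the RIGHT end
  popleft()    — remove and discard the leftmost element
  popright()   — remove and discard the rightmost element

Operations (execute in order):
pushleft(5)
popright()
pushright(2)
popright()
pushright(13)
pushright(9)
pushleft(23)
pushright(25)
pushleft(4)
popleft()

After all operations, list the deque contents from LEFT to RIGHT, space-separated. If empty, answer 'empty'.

pushleft(5): [5]
popright(): []
pushright(2): [2]
popright(): []
pushright(13): [13]
pushright(9): [13, 9]
pushleft(23): [23, 13, 9]
pushright(25): [23, 13, 9, 25]
pushleft(4): [4, 23, 13, 9, 25]
popleft(): [23, 13, 9, 25]

Answer: 23 13 9 25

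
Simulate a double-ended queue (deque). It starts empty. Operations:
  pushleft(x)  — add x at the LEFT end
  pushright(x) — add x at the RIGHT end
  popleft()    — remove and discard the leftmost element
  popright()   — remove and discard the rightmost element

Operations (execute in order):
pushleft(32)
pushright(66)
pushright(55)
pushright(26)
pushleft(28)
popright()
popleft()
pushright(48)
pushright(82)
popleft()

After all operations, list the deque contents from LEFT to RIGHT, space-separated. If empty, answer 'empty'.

pushleft(32): [32]
pushright(66): [32, 66]
pushright(55): [32, 66, 55]
pushright(26): [32, 66, 55, 26]
pushleft(28): [28, 32, 66, 55, 26]
popright(): [28, 32, 66, 55]
popleft(): [32, 66, 55]
pushright(48): [32, 66, 55, 48]
pushright(82): [32, 66, 55, 48, 82]
popleft(): [66, 55, 48, 82]

Answer: 66 55 48 82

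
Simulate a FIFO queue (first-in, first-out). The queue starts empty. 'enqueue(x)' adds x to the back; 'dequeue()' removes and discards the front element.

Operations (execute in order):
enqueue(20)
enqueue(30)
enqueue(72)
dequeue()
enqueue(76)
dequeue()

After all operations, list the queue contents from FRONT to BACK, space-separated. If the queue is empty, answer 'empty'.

Answer: 72 76

Derivation:
enqueue(20): [20]
enqueue(30): [20, 30]
enqueue(72): [20, 30, 72]
dequeue(): [30, 72]
enqueue(76): [30, 72, 76]
dequeue(): [72, 76]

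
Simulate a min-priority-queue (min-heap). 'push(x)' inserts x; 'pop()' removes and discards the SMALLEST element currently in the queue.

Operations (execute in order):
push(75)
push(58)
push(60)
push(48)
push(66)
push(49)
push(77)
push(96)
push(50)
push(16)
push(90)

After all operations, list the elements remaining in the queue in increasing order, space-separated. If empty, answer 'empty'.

push(75): heap contents = [75]
push(58): heap contents = [58, 75]
push(60): heap contents = [58, 60, 75]
push(48): heap contents = [48, 58, 60, 75]
push(66): heap contents = [48, 58, 60, 66, 75]
push(49): heap contents = [48, 49, 58, 60, 66, 75]
push(77): heap contents = [48, 49, 58, 60, 66, 75, 77]
push(96): heap contents = [48, 49, 58, 60, 66, 75, 77, 96]
push(50): heap contents = [48, 49, 50, 58, 60, 66, 75, 77, 96]
push(16): heap contents = [16, 48, 49, 50, 58, 60, 66, 75, 77, 96]
push(90): heap contents = [16, 48, 49, 50, 58, 60, 66, 75, 77, 90, 96]

Answer: 16 48 49 50 58 60 66 75 77 90 96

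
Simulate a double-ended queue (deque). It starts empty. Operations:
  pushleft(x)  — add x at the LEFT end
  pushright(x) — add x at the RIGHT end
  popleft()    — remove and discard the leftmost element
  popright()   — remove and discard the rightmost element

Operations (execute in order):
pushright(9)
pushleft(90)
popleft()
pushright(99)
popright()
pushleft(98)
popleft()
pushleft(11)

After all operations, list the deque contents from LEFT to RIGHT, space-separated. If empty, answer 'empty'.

pushright(9): [9]
pushleft(90): [90, 9]
popleft(): [9]
pushright(99): [9, 99]
popright(): [9]
pushleft(98): [98, 9]
popleft(): [9]
pushleft(11): [11, 9]

Answer: 11 9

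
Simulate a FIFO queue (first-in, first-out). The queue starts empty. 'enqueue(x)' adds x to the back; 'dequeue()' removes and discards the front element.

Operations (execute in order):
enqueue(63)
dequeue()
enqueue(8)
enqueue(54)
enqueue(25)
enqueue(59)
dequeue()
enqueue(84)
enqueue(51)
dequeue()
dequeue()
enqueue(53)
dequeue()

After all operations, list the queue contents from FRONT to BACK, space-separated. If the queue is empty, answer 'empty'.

enqueue(63): [63]
dequeue(): []
enqueue(8): [8]
enqueue(54): [8, 54]
enqueue(25): [8, 54, 25]
enqueue(59): [8, 54, 25, 59]
dequeue(): [54, 25, 59]
enqueue(84): [54, 25, 59, 84]
enqueue(51): [54, 25, 59, 84, 51]
dequeue(): [25, 59, 84, 51]
dequeue(): [59, 84, 51]
enqueue(53): [59, 84, 51, 53]
dequeue(): [84, 51, 53]

Answer: 84 51 53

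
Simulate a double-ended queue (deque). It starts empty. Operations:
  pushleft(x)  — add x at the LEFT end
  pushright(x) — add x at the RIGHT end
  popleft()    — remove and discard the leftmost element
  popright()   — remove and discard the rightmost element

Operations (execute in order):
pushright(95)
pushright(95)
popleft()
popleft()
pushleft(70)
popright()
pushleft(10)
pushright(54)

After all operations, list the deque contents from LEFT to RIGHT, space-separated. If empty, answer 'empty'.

pushright(95): [95]
pushright(95): [95, 95]
popleft(): [95]
popleft(): []
pushleft(70): [70]
popright(): []
pushleft(10): [10]
pushright(54): [10, 54]

Answer: 10 54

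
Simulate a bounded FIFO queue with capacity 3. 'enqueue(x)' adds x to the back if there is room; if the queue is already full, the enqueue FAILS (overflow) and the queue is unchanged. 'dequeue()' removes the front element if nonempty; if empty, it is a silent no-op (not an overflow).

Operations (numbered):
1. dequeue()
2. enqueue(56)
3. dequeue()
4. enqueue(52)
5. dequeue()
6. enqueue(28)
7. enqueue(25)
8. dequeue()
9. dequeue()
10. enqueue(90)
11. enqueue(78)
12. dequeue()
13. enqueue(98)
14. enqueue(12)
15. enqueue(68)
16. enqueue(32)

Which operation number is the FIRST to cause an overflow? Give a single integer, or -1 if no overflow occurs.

1. dequeue(): empty, no-op, size=0
2. enqueue(56): size=1
3. dequeue(): size=0
4. enqueue(52): size=1
5. dequeue(): size=0
6. enqueue(28): size=1
7. enqueue(25): size=2
8. dequeue(): size=1
9. dequeue(): size=0
10. enqueue(90): size=1
11. enqueue(78): size=2
12. dequeue(): size=1
13. enqueue(98): size=2
14. enqueue(12): size=3
15. enqueue(68): size=3=cap → OVERFLOW (fail)
16. enqueue(32): size=3=cap → OVERFLOW (fail)

Answer: 15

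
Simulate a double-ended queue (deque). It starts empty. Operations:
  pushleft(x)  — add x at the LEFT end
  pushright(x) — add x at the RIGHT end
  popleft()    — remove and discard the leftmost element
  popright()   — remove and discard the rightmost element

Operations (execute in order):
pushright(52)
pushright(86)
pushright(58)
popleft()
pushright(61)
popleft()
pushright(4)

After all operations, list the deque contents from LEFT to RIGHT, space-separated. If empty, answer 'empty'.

pushright(52): [52]
pushright(86): [52, 86]
pushright(58): [52, 86, 58]
popleft(): [86, 58]
pushright(61): [86, 58, 61]
popleft(): [58, 61]
pushright(4): [58, 61, 4]

Answer: 58 61 4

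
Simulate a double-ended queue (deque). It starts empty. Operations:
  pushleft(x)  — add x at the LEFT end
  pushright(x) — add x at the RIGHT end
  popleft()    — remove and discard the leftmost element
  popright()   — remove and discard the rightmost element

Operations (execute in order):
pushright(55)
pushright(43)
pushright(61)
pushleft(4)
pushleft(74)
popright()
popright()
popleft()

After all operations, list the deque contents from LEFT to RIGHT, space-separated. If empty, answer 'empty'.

pushright(55): [55]
pushright(43): [55, 43]
pushright(61): [55, 43, 61]
pushleft(4): [4, 55, 43, 61]
pushleft(74): [74, 4, 55, 43, 61]
popright(): [74, 4, 55, 43]
popright(): [74, 4, 55]
popleft(): [4, 55]

Answer: 4 55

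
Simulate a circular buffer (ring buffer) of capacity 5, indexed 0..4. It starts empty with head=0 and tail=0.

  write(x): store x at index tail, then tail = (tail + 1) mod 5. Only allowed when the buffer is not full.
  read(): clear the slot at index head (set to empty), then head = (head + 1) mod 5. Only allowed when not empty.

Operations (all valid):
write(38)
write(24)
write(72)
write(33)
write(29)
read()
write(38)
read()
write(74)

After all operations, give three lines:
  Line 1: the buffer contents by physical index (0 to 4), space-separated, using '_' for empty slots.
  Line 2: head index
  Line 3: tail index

Answer: 38 74 72 33 29
2
2

Derivation:
write(38): buf=[38 _ _ _ _], head=0, tail=1, size=1
write(24): buf=[38 24 _ _ _], head=0, tail=2, size=2
write(72): buf=[38 24 72 _ _], head=0, tail=3, size=3
write(33): buf=[38 24 72 33 _], head=0, tail=4, size=4
write(29): buf=[38 24 72 33 29], head=0, tail=0, size=5
read(): buf=[_ 24 72 33 29], head=1, tail=0, size=4
write(38): buf=[38 24 72 33 29], head=1, tail=1, size=5
read(): buf=[38 _ 72 33 29], head=2, tail=1, size=4
write(74): buf=[38 74 72 33 29], head=2, tail=2, size=5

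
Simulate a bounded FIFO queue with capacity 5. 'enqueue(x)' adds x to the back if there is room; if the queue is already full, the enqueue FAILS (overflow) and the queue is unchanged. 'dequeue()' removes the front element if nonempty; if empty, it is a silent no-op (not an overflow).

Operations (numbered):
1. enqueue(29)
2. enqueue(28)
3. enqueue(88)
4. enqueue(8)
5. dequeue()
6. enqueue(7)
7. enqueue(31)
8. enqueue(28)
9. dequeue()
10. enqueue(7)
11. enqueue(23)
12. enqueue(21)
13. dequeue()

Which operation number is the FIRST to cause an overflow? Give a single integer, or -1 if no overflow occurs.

Answer: 8

Derivation:
1. enqueue(29): size=1
2. enqueue(28): size=2
3. enqueue(88): size=3
4. enqueue(8): size=4
5. dequeue(): size=3
6. enqueue(7): size=4
7. enqueue(31): size=5
8. enqueue(28): size=5=cap → OVERFLOW (fail)
9. dequeue(): size=4
10. enqueue(7): size=5
11. enqueue(23): size=5=cap → OVERFLOW (fail)
12. enqueue(21): size=5=cap → OVERFLOW (fail)
13. dequeue(): size=4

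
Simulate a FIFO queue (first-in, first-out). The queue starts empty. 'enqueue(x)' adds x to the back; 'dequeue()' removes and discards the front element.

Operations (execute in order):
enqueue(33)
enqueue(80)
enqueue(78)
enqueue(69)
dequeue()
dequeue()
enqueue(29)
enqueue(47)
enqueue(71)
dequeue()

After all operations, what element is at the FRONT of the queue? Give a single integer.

enqueue(33): queue = [33]
enqueue(80): queue = [33, 80]
enqueue(78): queue = [33, 80, 78]
enqueue(69): queue = [33, 80, 78, 69]
dequeue(): queue = [80, 78, 69]
dequeue(): queue = [78, 69]
enqueue(29): queue = [78, 69, 29]
enqueue(47): queue = [78, 69, 29, 47]
enqueue(71): queue = [78, 69, 29, 47, 71]
dequeue(): queue = [69, 29, 47, 71]

Answer: 69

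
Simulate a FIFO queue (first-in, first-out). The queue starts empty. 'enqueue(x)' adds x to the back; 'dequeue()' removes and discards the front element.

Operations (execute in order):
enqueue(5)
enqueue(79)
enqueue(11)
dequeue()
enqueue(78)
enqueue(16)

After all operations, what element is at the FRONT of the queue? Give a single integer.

Answer: 79

Derivation:
enqueue(5): queue = [5]
enqueue(79): queue = [5, 79]
enqueue(11): queue = [5, 79, 11]
dequeue(): queue = [79, 11]
enqueue(78): queue = [79, 11, 78]
enqueue(16): queue = [79, 11, 78, 16]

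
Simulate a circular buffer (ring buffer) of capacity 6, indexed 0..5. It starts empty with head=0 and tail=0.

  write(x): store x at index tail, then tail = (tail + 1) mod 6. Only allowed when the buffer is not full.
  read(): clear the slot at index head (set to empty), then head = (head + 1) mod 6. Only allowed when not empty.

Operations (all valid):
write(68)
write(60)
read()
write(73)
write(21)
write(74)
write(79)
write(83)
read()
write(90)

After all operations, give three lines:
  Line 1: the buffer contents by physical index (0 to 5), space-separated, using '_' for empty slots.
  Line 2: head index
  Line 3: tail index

write(68): buf=[68 _ _ _ _ _], head=0, tail=1, size=1
write(60): buf=[68 60 _ _ _ _], head=0, tail=2, size=2
read(): buf=[_ 60 _ _ _ _], head=1, tail=2, size=1
write(73): buf=[_ 60 73 _ _ _], head=1, tail=3, size=2
write(21): buf=[_ 60 73 21 _ _], head=1, tail=4, size=3
write(74): buf=[_ 60 73 21 74 _], head=1, tail=5, size=4
write(79): buf=[_ 60 73 21 74 79], head=1, tail=0, size=5
write(83): buf=[83 60 73 21 74 79], head=1, tail=1, size=6
read(): buf=[83 _ 73 21 74 79], head=2, tail=1, size=5
write(90): buf=[83 90 73 21 74 79], head=2, tail=2, size=6

Answer: 83 90 73 21 74 79
2
2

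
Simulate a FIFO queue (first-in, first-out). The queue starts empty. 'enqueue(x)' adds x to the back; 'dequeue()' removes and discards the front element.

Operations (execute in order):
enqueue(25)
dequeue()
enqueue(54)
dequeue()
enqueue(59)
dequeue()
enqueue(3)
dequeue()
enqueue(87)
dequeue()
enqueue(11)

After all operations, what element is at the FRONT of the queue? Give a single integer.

enqueue(25): queue = [25]
dequeue(): queue = []
enqueue(54): queue = [54]
dequeue(): queue = []
enqueue(59): queue = [59]
dequeue(): queue = []
enqueue(3): queue = [3]
dequeue(): queue = []
enqueue(87): queue = [87]
dequeue(): queue = []
enqueue(11): queue = [11]

Answer: 11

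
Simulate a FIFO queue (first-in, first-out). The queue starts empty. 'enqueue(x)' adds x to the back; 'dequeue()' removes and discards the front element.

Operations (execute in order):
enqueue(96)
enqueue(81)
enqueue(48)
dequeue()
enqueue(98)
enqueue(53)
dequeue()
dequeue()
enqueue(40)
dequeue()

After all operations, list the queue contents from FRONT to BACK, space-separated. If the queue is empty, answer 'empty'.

enqueue(96): [96]
enqueue(81): [96, 81]
enqueue(48): [96, 81, 48]
dequeue(): [81, 48]
enqueue(98): [81, 48, 98]
enqueue(53): [81, 48, 98, 53]
dequeue(): [48, 98, 53]
dequeue(): [98, 53]
enqueue(40): [98, 53, 40]
dequeue(): [53, 40]

Answer: 53 40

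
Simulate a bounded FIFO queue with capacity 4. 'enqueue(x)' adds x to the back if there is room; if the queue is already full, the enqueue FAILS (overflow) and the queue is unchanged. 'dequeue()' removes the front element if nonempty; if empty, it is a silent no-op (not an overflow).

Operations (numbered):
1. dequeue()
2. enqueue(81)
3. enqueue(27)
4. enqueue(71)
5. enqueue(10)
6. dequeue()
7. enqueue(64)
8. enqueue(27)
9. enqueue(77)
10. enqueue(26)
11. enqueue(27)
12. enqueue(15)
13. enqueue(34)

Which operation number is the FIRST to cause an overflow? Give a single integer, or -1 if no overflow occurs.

1. dequeue(): empty, no-op, size=0
2. enqueue(81): size=1
3. enqueue(27): size=2
4. enqueue(71): size=3
5. enqueue(10): size=4
6. dequeue(): size=3
7. enqueue(64): size=4
8. enqueue(27): size=4=cap → OVERFLOW (fail)
9. enqueue(77): size=4=cap → OVERFLOW (fail)
10. enqueue(26): size=4=cap → OVERFLOW (fail)
11. enqueue(27): size=4=cap → OVERFLOW (fail)
12. enqueue(15): size=4=cap → OVERFLOW (fail)
13. enqueue(34): size=4=cap → OVERFLOW (fail)

Answer: 8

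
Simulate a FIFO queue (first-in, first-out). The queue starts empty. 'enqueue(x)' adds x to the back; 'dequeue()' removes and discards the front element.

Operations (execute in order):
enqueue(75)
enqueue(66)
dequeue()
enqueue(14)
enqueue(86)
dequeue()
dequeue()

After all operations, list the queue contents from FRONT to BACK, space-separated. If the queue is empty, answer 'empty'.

Answer: 86

Derivation:
enqueue(75): [75]
enqueue(66): [75, 66]
dequeue(): [66]
enqueue(14): [66, 14]
enqueue(86): [66, 14, 86]
dequeue(): [14, 86]
dequeue(): [86]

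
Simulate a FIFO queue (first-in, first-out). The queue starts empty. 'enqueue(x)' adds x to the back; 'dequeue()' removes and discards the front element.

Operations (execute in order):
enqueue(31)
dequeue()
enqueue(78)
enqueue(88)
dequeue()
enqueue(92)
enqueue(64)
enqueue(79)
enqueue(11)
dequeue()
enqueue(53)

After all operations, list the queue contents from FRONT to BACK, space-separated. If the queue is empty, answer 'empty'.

enqueue(31): [31]
dequeue(): []
enqueue(78): [78]
enqueue(88): [78, 88]
dequeue(): [88]
enqueue(92): [88, 92]
enqueue(64): [88, 92, 64]
enqueue(79): [88, 92, 64, 79]
enqueue(11): [88, 92, 64, 79, 11]
dequeue(): [92, 64, 79, 11]
enqueue(53): [92, 64, 79, 11, 53]

Answer: 92 64 79 11 53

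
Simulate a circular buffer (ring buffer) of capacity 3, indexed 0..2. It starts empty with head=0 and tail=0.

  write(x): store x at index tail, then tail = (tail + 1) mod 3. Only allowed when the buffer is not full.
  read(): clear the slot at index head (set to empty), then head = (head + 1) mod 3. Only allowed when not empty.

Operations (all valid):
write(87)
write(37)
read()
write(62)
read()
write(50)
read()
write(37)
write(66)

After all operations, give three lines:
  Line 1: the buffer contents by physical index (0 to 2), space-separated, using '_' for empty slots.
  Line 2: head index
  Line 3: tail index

write(87): buf=[87 _ _], head=0, tail=1, size=1
write(37): buf=[87 37 _], head=0, tail=2, size=2
read(): buf=[_ 37 _], head=1, tail=2, size=1
write(62): buf=[_ 37 62], head=1, tail=0, size=2
read(): buf=[_ _ 62], head=2, tail=0, size=1
write(50): buf=[50 _ 62], head=2, tail=1, size=2
read(): buf=[50 _ _], head=0, tail=1, size=1
write(37): buf=[50 37 _], head=0, tail=2, size=2
write(66): buf=[50 37 66], head=0, tail=0, size=3

Answer: 50 37 66
0
0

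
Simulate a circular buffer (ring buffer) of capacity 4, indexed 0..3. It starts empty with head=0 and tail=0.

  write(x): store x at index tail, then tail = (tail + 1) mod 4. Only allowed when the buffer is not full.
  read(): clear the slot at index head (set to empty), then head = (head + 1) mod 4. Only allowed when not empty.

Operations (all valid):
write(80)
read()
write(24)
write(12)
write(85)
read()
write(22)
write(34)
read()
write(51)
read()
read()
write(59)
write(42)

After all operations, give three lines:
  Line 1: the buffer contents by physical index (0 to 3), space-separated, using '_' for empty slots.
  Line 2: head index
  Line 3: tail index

Answer: 42 34 51 59
1
1

Derivation:
write(80): buf=[80 _ _ _], head=0, tail=1, size=1
read(): buf=[_ _ _ _], head=1, tail=1, size=0
write(24): buf=[_ 24 _ _], head=1, tail=2, size=1
write(12): buf=[_ 24 12 _], head=1, tail=3, size=2
write(85): buf=[_ 24 12 85], head=1, tail=0, size=3
read(): buf=[_ _ 12 85], head=2, tail=0, size=2
write(22): buf=[22 _ 12 85], head=2, tail=1, size=3
write(34): buf=[22 34 12 85], head=2, tail=2, size=4
read(): buf=[22 34 _ 85], head=3, tail=2, size=3
write(51): buf=[22 34 51 85], head=3, tail=3, size=4
read(): buf=[22 34 51 _], head=0, tail=3, size=3
read(): buf=[_ 34 51 _], head=1, tail=3, size=2
write(59): buf=[_ 34 51 59], head=1, tail=0, size=3
write(42): buf=[42 34 51 59], head=1, tail=1, size=4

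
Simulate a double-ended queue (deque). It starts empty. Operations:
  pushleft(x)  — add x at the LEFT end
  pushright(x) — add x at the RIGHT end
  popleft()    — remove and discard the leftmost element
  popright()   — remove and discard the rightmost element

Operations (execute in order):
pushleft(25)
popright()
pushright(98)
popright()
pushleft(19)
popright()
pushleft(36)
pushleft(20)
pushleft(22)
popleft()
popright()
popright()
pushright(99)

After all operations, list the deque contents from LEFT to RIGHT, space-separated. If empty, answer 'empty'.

Answer: 99

Derivation:
pushleft(25): [25]
popright(): []
pushright(98): [98]
popright(): []
pushleft(19): [19]
popright(): []
pushleft(36): [36]
pushleft(20): [20, 36]
pushleft(22): [22, 20, 36]
popleft(): [20, 36]
popright(): [20]
popright(): []
pushright(99): [99]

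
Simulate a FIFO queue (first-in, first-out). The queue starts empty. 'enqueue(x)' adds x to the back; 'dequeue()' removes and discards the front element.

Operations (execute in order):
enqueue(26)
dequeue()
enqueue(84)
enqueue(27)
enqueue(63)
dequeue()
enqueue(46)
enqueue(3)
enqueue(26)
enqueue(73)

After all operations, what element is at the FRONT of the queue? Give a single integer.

enqueue(26): queue = [26]
dequeue(): queue = []
enqueue(84): queue = [84]
enqueue(27): queue = [84, 27]
enqueue(63): queue = [84, 27, 63]
dequeue(): queue = [27, 63]
enqueue(46): queue = [27, 63, 46]
enqueue(3): queue = [27, 63, 46, 3]
enqueue(26): queue = [27, 63, 46, 3, 26]
enqueue(73): queue = [27, 63, 46, 3, 26, 73]

Answer: 27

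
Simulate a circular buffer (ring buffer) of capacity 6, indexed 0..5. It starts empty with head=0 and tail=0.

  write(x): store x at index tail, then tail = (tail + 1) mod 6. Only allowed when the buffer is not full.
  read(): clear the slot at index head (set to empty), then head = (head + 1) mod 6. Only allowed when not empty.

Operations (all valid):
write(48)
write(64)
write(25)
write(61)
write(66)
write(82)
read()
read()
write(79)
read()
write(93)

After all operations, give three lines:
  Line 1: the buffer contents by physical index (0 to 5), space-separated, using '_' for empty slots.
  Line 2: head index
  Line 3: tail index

Answer: 79 93 _ 61 66 82
3
2

Derivation:
write(48): buf=[48 _ _ _ _ _], head=0, tail=1, size=1
write(64): buf=[48 64 _ _ _ _], head=0, tail=2, size=2
write(25): buf=[48 64 25 _ _ _], head=0, tail=3, size=3
write(61): buf=[48 64 25 61 _ _], head=0, tail=4, size=4
write(66): buf=[48 64 25 61 66 _], head=0, tail=5, size=5
write(82): buf=[48 64 25 61 66 82], head=0, tail=0, size=6
read(): buf=[_ 64 25 61 66 82], head=1, tail=0, size=5
read(): buf=[_ _ 25 61 66 82], head=2, tail=0, size=4
write(79): buf=[79 _ 25 61 66 82], head=2, tail=1, size=5
read(): buf=[79 _ _ 61 66 82], head=3, tail=1, size=4
write(93): buf=[79 93 _ 61 66 82], head=3, tail=2, size=5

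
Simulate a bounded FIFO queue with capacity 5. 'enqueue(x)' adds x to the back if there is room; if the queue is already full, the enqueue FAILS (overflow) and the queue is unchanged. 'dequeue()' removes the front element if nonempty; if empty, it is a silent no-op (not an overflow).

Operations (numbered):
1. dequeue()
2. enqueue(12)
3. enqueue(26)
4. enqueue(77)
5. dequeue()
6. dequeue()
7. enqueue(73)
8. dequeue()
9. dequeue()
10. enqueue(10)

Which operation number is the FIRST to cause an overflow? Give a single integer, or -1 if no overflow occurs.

1. dequeue(): empty, no-op, size=0
2. enqueue(12): size=1
3. enqueue(26): size=2
4. enqueue(77): size=3
5. dequeue(): size=2
6. dequeue(): size=1
7. enqueue(73): size=2
8. dequeue(): size=1
9. dequeue(): size=0
10. enqueue(10): size=1

Answer: -1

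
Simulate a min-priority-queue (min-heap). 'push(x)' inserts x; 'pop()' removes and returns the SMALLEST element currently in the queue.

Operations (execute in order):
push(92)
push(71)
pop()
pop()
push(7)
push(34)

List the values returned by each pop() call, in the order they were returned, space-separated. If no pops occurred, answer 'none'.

Answer: 71 92

Derivation:
push(92): heap contents = [92]
push(71): heap contents = [71, 92]
pop() → 71: heap contents = [92]
pop() → 92: heap contents = []
push(7): heap contents = [7]
push(34): heap contents = [7, 34]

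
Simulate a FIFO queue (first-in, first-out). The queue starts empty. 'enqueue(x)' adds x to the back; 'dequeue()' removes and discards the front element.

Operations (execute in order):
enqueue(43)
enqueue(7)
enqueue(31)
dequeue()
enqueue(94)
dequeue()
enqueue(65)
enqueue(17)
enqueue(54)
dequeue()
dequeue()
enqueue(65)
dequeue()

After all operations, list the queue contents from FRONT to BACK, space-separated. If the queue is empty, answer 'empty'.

Answer: 17 54 65

Derivation:
enqueue(43): [43]
enqueue(7): [43, 7]
enqueue(31): [43, 7, 31]
dequeue(): [7, 31]
enqueue(94): [7, 31, 94]
dequeue(): [31, 94]
enqueue(65): [31, 94, 65]
enqueue(17): [31, 94, 65, 17]
enqueue(54): [31, 94, 65, 17, 54]
dequeue(): [94, 65, 17, 54]
dequeue(): [65, 17, 54]
enqueue(65): [65, 17, 54, 65]
dequeue(): [17, 54, 65]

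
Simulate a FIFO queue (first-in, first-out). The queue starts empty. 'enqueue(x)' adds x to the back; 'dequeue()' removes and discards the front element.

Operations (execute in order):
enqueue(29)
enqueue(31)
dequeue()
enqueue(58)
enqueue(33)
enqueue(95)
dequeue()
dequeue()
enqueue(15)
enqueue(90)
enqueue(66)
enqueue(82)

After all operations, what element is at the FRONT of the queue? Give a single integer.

Answer: 33

Derivation:
enqueue(29): queue = [29]
enqueue(31): queue = [29, 31]
dequeue(): queue = [31]
enqueue(58): queue = [31, 58]
enqueue(33): queue = [31, 58, 33]
enqueue(95): queue = [31, 58, 33, 95]
dequeue(): queue = [58, 33, 95]
dequeue(): queue = [33, 95]
enqueue(15): queue = [33, 95, 15]
enqueue(90): queue = [33, 95, 15, 90]
enqueue(66): queue = [33, 95, 15, 90, 66]
enqueue(82): queue = [33, 95, 15, 90, 66, 82]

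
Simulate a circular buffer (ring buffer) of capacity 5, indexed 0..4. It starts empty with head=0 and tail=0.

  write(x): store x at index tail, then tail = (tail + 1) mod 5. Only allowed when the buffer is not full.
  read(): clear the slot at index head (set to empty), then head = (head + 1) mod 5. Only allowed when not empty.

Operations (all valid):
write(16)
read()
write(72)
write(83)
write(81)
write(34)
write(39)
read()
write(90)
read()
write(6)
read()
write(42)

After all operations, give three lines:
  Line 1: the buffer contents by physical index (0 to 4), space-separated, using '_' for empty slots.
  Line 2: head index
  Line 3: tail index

Answer: 39 90 6 42 34
4
4

Derivation:
write(16): buf=[16 _ _ _ _], head=0, tail=1, size=1
read(): buf=[_ _ _ _ _], head=1, tail=1, size=0
write(72): buf=[_ 72 _ _ _], head=1, tail=2, size=1
write(83): buf=[_ 72 83 _ _], head=1, tail=3, size=2
write(81): buf=[_ 72 83 81 _], head=1, tail=4, size=3
write(34): buf=[_ 72 83 81 34], head=1, tail=0, size=4
write(39): buf=[39 72 83 81 34], head=1, tail=1, size=5
read(): buf=[39 _ 83 81 34], head=2, tail=1, size=4
write(90): buf=[39 90 83 81 34], head=2, tail=2, size=5
read(): buf=[39 90 _ 81 34], head=3, tail=2, size=4
write(6): buf=[39 90 6 81 34], head=3, tail=3, size=5
read(): buf=[39 90 6 _ 34], head=4, tail=3, size=4
write(42): buf=[39 90 6 42 34], head=4, tail=4, size=5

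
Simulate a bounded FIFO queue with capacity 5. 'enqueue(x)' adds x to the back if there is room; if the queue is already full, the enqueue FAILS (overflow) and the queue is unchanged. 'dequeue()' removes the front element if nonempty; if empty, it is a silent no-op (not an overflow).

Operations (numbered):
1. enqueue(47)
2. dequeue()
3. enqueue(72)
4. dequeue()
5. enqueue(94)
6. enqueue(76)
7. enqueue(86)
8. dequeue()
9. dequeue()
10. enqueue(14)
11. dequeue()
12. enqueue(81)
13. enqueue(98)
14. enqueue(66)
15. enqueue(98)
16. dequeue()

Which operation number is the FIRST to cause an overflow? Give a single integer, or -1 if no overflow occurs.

1. enqueue(47): size=1
2. dequeue(): size=0
3. enqueue(72): size=1
4. dequeue(): size=0
5. enqueue(94): size=1
6. enqueue(76): size=2
7. enqueue(86): size=3
8. dequeue(): size=2
9. dequeue(): size=1
10. enqueue(14): size=2
11. dequeue(): size=1
12. enqueue(81): size=2
13. enqueue(98): size=3
14. enqueue(66): size=4
15. enqueue(98): size=5
16. dequeue(): size=4

Answer: -1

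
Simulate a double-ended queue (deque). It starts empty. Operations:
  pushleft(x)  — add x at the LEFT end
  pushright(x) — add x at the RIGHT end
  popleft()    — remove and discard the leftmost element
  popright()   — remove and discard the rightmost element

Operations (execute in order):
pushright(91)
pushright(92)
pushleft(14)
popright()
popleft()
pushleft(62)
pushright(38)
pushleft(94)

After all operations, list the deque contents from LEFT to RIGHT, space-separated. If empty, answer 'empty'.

pushright(91): [91]
pushright(92): [91, 92]
pushleft(14): [14, 91, 92]
popright(): [14, 91]
popleft(): [91]
pushleft(62): [62, 91]
pushright(38): [62, 91, 38]
pushleft(94): [94, 62, 91, 38]

Answer: 94 62 91 38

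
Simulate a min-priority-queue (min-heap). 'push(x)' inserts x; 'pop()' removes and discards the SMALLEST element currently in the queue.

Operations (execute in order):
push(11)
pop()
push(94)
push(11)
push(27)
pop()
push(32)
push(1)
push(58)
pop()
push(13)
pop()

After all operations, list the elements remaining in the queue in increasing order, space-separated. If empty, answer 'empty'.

Answer: 27 32 58 94

Derivation:
push(11): heap contents = [11]
pop() → 11: heap contents = []
push(94): heap contents = [94]
push(11): heap contents = [11, 94]
push(27): heap contents = [11, 27, 94]
pop() → 11: heap contents = [27, 94]
push(32): heap contents = [27, 32, 94]
push(1): heap contents = [1, 27, 32, 94]
push(58): heap contents = [1, 27, 32, 58, 94]
pop() → 1: heap contents = [27, 32, 58, 94]
push(13): heap contents = [13, 27, 32, 58, 94]
pop() → 13: heap contents = [27, 32, 58, 94]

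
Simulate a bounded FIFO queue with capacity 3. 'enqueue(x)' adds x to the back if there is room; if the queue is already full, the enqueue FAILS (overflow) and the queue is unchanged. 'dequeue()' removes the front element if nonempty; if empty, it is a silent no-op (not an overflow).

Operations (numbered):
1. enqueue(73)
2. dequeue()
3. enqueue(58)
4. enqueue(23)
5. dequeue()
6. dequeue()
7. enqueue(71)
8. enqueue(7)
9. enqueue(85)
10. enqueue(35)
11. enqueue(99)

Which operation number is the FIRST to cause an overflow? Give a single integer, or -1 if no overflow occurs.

Answer: 10

Derivation:
1. enqueue(73): size=1
2. dequeue(): size=0
3. enqueue(58): size=1
4. enqueue(23): size=2
5. dequeue(): size=1
6. dequeue(): size=0
7. enqueue(71): size=1
8. enqueue(7): size=2
9. enqueue(85): size=3
10. enqueue(35): size=3=cap → OVERFLOW (fail)
11. enqueue(99): size=3=cap → OVERFLOW (fail)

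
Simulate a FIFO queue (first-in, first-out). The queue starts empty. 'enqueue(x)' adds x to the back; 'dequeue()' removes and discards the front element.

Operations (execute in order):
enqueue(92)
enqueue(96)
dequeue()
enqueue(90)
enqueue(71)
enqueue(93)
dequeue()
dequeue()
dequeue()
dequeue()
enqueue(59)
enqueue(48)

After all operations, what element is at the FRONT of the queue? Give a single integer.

Answer: 59

Derivation:
enqueue(92): queue = [92]
enqueue(96): queue = [92, 96]
dequeue(): queue = [96]
enqueue(90): queue = [96, 90]
enqueue(71): queue = [96, 90, 71]
enqueue(93): queue = [96, 90, 71, 93]
dequeue(): queue = [90, 71, 93]
dequeue(): queue = [71, 93]
dequeue(): queue = [93]
dequeue(): queue = []
enqueue(59): queue = [59]
enqueue(48): queue = [59, 48]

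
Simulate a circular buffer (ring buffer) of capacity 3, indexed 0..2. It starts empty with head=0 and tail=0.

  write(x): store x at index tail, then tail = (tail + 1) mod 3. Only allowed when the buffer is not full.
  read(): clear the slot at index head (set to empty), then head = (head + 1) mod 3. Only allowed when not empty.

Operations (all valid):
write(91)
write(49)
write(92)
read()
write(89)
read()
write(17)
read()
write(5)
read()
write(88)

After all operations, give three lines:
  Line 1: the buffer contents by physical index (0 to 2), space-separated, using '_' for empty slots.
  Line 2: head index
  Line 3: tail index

Answer: 88 17 5
1
1

Derivation:
write(91): buf=[91 _ _], head=0, tail=1, size=1
write(49): buf=[91 49 _], head=0, tail=2, size=2
write(92): buf=[91 49 92], head=0, tail=0, size=3
read(): buf=[_ 49 92], head=1, tail=0, size=2
write(89): buf=[89 49 92], head=1, tail=1, size=3
read(): buf=[89 _ 92], head=2, tail=1, size=2
write(17): buf=[89 17 92], head=2, tail=2, size=3
read(): buf=[89 17 _], head=0, tail=2, size=2
write(5): buf=[89 17 5], head=0, tail=0, size=3
read(): buf=[_ 17 5], head=1, tail=0, size=2
write(88): buf=[88 17 5], head=1, tail=1, size=3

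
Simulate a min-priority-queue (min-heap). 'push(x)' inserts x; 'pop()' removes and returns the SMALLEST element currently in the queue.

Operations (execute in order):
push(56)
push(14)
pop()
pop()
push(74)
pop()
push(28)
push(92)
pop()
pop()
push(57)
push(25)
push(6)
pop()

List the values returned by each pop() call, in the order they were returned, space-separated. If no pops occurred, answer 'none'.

Answer: 14 56 74 28 92 6

Derivation:
push(56): heap contents = [56]
push(14): heap contents = [14, 56]
pop() → 14: heap contents = [56]
pop() → 56: heap contents = []
push(74): heap contents = [74]
pop() → 74: heap contents = []
push(28): heap contents = [28]
push(92): heap contents = [28, 92]
pop() → 28: heap contents = [92]
pop() → 92: heap contents = []
push(57): heap contents = [57]
push(25): heap contents = [25, 57]
push(6): heap contents = [6, 25, 57]
pop() → 6: heap contents = [25, 57]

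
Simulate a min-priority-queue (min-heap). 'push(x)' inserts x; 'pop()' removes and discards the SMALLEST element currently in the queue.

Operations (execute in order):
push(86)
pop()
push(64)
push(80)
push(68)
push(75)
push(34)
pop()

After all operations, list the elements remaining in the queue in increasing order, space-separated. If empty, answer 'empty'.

push(86): heap contents = [86]
pop() → 86: heap contents = []
push(64): heap contents = [64]
push(80): heap contents = [64, 80]
push(68): heap contents = [64, 68, 80]
push(75): heap contents = [64, 68, 75, 80]
push(34): heap contents = [34, 64, 68, 75, 80]
pop() → 34: heap contents = [64, 68, 75, 80]

Answer: 64 68 75 80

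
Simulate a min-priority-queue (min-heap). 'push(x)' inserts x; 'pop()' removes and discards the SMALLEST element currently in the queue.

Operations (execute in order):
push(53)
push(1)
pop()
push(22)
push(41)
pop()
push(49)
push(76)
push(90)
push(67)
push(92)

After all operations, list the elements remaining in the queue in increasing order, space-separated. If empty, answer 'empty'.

Answer: 41 49 53 67 76 90 92

Derivation:
push(53): heap contents = [53]
push(1): heap contents = [1, 53]
pop() → 1: heap contents = [53]
push(22): heap contents = [22, 53]
push(41): heap contents = [22, 41, 53]
pop() → 22: heap contents = [41, 53]
push(49): heap contents = [41, 49, 53]
push(76): heap contents = [41, 49, 53, 76]
push(90): heap contents = [41, 49, 53, 76, 90]
push(67): heap contents = [41, 49, 53, 67, 76, 90]
push(92): heap contents = [41, 49, 53, 67, 76, 90, 92]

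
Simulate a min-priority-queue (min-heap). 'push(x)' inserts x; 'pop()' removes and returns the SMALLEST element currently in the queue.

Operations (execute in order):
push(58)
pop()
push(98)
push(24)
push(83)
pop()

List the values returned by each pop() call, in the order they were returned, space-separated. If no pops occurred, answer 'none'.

push(58): heap contents = [58]
pop() → 58: heap contents = []
push(98): heap contents = [98]
push(24): heap contents = [24, 98]
push(83): heap contents = [24, 83, 98]
pop() → 24: heap contents = [83, 98]

Answer: 58 24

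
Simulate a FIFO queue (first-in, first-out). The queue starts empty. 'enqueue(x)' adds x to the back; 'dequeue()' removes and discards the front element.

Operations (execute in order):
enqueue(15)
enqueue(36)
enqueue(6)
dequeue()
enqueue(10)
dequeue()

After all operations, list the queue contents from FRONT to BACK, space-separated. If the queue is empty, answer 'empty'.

Answer: 6 10

Derivation:
enqueue(15): [15]
enqueue(36): [15, 36]
enqueue(6): [15, 36, 6]
dequeue(): [36, 6]
enqueue(10): [36, 6, 10]
dequeue(): [6, 10]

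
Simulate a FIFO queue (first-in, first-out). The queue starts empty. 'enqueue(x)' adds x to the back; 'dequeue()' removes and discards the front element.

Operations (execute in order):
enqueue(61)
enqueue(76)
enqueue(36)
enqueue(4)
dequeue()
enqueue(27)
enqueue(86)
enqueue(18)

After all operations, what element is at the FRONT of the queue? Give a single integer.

Answer: 76

Derivation:
enqueue(61): queue = [61]
enqueue(76): queue = [61, 76]
enqueue(36): queue = [61, 76, 36]
enqueue(4): queue = [61, 76, 36, 4]
dequeue(): queue = [76, 36, 4]
enqueue(27): queue = [76, 36, 4, 27]
enqueue(86): queue = [76, 36, 4, 27, 86]
enqueue(18): queue = [76, 36, 4, 27, 86, 18]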